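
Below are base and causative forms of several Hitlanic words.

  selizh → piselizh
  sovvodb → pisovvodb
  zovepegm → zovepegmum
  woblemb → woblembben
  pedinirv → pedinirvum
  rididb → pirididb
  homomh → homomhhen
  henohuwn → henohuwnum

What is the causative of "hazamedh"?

pihazamedh

selizh and homomh both end in -h yet inflect differently (piselizh, homomhhen), so the final letter is not what conditions the rule; the second-to-last letter is.
"hazamedh" has second-to-last letter 'd'. The stems whose second-to-last letter is 'd' (rididb → pirididb, sovvodb → pisovvodb) add the prefix pi-.
So hazamedh → pihazamedh.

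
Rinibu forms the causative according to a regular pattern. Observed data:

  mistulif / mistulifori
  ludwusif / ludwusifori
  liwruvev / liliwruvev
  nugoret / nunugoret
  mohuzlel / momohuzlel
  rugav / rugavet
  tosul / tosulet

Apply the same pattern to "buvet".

bubuvet

liwruvev and rugav both end in -v yet inflect differently (liliwruvev, rugavet), so the final letter is not what conditions the rule; the last vowel is.
"buvet" has last vowel 'e'. The stems whose last vowel is 'e' (liwruvev → liliwruvev, nugoret → nunugoret, mohuzlel → momohuzlel) repeat the first consonant+vowel as a prefix.
The other patterns: stems whose last vowel is 'i' add -ori; stems whose last vowel is 'a' or 'u' add -et.
So buvet → bubuvet.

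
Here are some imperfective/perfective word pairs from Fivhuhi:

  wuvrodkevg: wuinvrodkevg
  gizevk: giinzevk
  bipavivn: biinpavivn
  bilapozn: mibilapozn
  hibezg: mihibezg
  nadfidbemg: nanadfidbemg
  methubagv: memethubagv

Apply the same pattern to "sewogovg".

seinwogovg

"sewogovg" has second-to-last letter 'v'. The stems whose second-to-last letter is 'v' (wuvrodkevg → wuinvrodkevg, gizevk → giinzevk, bipavivn → biinpavivn) insert -in- after the first vowel.
The other patterns: stems whose second-to-last letter is 'z' add the prefix mi-; stems whose second-to-last letter is 'g' or 'm' repeat the first consonant+vowel as a prefix.
So sewogovg → seinwogovg.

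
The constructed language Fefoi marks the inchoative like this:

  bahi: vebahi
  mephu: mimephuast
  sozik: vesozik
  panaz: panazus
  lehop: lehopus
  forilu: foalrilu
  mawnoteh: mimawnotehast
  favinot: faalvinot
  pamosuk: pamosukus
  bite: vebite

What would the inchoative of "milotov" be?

forilu and mephu both end in -u yet inflect differently (foalrilu, mimephuast), so the final letter is not what conditions the rule; the first letter is.
"milotov" begins with m-. The stems beginning with m- (mephu → mimephuast, mawnoteh → mimawnotehast) add mi- … -ast around the stem.
The other patterns: stems beginning with f- insert -al- after the first vowel; stems beginning with l- or p- add -us; stems beginning with b- or s- add the prefix ve-.
So milotov → mimilotovast.

mimilotovast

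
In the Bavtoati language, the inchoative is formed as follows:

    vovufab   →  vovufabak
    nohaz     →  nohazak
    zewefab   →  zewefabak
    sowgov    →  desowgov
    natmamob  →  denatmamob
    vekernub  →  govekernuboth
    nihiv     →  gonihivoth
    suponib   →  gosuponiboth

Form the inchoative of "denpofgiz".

vovufab and natmamob both end in -b yet inflect differently (vovufabak, denatmamob), so the final letter is not what conditions the rule; the last vowel is.
"denpofgiz" has last vowel 'i'. The stems whose last vowel is 'i' (nihiv → gonihivoth, suponib → gosuponiboth) add go- … -oth around the stem.
The other patterns: stems whose last vowel is 'a' add -ak; stems whose last vowel is 'o' add the prefix de-.
So denpofgiz → godenpofgizoth.

godenpofgizoth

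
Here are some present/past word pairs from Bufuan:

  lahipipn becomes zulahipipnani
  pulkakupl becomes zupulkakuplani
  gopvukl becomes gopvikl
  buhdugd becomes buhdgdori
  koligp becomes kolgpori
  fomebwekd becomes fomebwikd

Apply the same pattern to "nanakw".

pulkakupl and gopvukl both end in -l yet inflect differently (zupulkakuplani, gopvikl), so the final letter is not what conditions the rule; the second-to-last letter is.
"nanakw" has second-to-last letter 'k'. The stems whose second-to-last letter is 'k' (gopvukl → gopvikl, fomebwekd → fomebwikd) change the last vowel to 'i'.
The other patterns: stems whose second-to-last letter is 'g' delete the last vowel and add -ori; stems whose second-to-last letter is 'p' add zu- … -ani around the stem.
So nanakw → nanikw.

nanikw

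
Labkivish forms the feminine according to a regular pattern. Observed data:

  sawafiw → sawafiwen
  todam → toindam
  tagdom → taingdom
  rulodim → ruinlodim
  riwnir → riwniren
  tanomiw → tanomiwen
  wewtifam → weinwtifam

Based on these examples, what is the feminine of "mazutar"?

mazutaren

rulodim and riwnir both have last vowel 'i' yet inflect differently (ruinlodim, riwniren), so the last vowel is not what conditions the rule; the final letter is.
"mazutar" ends in -r. The one such stem in the data (riwnir → riwniren) adds -en, so the same rule applies.
So mazutar → mazutaren.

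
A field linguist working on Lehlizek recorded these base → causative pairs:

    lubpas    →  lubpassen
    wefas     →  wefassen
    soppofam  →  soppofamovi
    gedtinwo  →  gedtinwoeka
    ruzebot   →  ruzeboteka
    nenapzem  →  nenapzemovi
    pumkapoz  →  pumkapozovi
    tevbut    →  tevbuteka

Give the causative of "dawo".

soppofam and lubpas both have last vowel 'a' yet inflect differently (soppofamovi, lubpassen), so the last vowel is not what conditions the rule; the final letter is.
"dawo" ends in -o. The one such stem in the data (gedtinwo → gedtinwoeka) adds -eka, so the same rule applies.
So dawo → dawoeka.

dawoeka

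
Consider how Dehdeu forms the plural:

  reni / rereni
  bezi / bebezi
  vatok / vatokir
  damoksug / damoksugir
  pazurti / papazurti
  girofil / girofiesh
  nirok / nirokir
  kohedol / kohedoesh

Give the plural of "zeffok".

bezi and girofil both have last vowel 'i' yet inflect differently (bebezi, girofiesh), so the last vowel is not what conditions the rule; the final letter is.
"zeffok" ends in -k. The stems ending in -k (nirok → nirokir, vatok → vatokir) add -ir.
So zeffok → zeffokir.

zeffokir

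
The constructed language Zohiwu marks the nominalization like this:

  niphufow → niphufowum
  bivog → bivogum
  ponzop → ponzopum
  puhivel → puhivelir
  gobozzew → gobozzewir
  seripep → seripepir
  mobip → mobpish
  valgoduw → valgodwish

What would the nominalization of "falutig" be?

"falutig" has last vowel 'i'. The one such stem in the data (mobip → mobpish) deletes the last vowel and adds -ish (as does valgoduw), so the same rule applies.
So falutig → falutgish.

falutgish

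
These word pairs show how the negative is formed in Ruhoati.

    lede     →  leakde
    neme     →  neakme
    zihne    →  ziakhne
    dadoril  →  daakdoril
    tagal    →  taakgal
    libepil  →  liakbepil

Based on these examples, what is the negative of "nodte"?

Every pair shown (lede → leakde, neme → neakme, zihne → ziakhne, …) follows the same rule: insert -ak- after the first vowel.
So nodte → noakdte.

noakdte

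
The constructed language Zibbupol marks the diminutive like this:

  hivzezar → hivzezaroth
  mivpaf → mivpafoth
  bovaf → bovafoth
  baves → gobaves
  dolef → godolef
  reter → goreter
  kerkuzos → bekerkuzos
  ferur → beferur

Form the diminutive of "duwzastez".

"duwzastez" has last vowel 'e'. The stems whose last vowel is 'e' (baves → gobaves, dolef → godolef, reter → goreter) add the prefix go-.
The other patterns: stems whose last vowel is 'a' add -oth; stems whose last vowel is 'o' or 'u' add the prefix be-.
So duwzastez → goduwzastez.

goduwzastez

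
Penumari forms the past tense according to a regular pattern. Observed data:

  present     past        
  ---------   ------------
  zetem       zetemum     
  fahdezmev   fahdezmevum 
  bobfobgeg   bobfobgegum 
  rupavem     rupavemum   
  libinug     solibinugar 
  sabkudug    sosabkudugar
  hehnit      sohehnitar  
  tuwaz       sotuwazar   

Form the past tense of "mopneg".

mopnegum

"mopneg" has last vowel 'e'. The stems whose last vowel is 'e' (zetem → zetemum, fahdezmev → fahdezmevum, bobfobgeg → bobfobgegum) add -um.
The other pattern: stems whose last vowel is 'a', 'i' or 'u' add so- … -ar around the stem.
So mopneg → mopnegum.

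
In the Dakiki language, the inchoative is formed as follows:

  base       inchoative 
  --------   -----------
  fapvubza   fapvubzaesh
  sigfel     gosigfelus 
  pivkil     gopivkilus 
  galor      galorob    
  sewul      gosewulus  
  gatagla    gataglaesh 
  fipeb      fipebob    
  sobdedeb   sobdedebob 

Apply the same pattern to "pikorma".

pikormaesh

sigfel and fipeb both have last vowel 'e' yet inflect differently (gosigfelus, fipebob), so the last vowel is not what conditions the rule; the final letter is.
"pikorma" ends in -a. The stems ending in -a (fapvubza → fapvubzaesh, gatagla → gataglaesh) add -esh.
So pikorma → pikormaesh.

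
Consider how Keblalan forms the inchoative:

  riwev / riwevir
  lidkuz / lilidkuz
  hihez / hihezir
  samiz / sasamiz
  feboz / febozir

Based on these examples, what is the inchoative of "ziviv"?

ziziviv

samiz and hihez both end in -z yet inflect differently (sasamiz, hihezir), so the final letter is not what conditions the rule; the last vowel is.
"ziviv" has last vowel 'i'. The one such stem in the data (samiz → sasamiz) repeats the first consonant+vowel as a prefix (as does lidkuz), so the same rule applies.
So ziviv → ziziviv.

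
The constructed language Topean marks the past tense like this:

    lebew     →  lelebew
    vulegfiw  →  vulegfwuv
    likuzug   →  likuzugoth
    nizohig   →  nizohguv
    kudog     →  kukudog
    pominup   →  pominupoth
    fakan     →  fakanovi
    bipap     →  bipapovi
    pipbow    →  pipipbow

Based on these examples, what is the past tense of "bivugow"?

likuzug and nizohig both end in -g yet inflect differently (likuzugoth, nizohguv), so the final letter is not what conditions the rule; the last vowel is.
"bivugow" has last vowel 'o'. The stems whose last vowel is 'o' (pipbow → pipipbow, kudog → kukudog) repeat the first consonant+vowel as a prefix.
The other patterns: stems whose last vowel is 'u' add -oth; stems whose last vowel is 'i' delete the last vowel and add -uv; stems whose last vowel is 'a' add -ovi.
So bivugow → bibivugow.

bibivugow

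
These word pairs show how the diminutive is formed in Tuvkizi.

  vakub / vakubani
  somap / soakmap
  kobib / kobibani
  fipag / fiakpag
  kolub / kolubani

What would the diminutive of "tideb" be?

"tideb" ends in -b. The stems ending in -b (vakub → vakubani, kobib → kobibani, kolub → kolubani) add -ani.
So tideb → tidebani.

tidebani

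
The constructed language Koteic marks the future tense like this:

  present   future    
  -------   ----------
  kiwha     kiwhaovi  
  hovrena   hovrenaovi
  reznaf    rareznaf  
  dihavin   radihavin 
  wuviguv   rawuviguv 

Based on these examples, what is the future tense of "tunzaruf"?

ratunzaruf

kiwha and reznaf both have last vowel 'a' yet inflect differently (kiwhaovi, rareznaf), so the last vowel is not what conditions the rule; whether the stem ends in a vowel or a consonant is.
"tunzaruf" ends in a consonant. The stems ending in a consonant (reznaf → rareznaf, dihavin → radihavin, wuviguv → rawuviguv) add the prefix ra-.
So tunzaruf → ratunzaruf.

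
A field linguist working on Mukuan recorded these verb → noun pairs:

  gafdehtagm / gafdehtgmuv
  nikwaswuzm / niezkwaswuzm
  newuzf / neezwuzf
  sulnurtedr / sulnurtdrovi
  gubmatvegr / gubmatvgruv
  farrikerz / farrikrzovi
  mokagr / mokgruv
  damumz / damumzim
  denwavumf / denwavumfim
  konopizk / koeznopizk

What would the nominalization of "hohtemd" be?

denwavumf and newuzf both end in -f yet inflect differently (denwavumfim, neezwuzf), so the final letter is not what conditions the rule; the second-to-last letter is.
"hohtemd" has second-to-last letter 'm'. The stems whose second-to-last letter is 'm' (damumz → damumzim, denwavumf → denwavumfim) add -im.
The other patterns: stems whose second-to-last letter is 'z' insert -ez- after the first vowel; stems whose second-to-last letter is 'g' delete the last vowel and add -uv; stems whose second-to-last letter is 'd' or 'r' delete the last vowel and add -ovi.
So hohtemd → hohtemdim.

hohtemdim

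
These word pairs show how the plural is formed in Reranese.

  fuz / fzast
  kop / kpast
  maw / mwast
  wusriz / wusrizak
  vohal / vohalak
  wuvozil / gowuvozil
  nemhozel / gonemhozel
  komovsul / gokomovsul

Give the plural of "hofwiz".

hofwizak

fuz and wusriz both end in -z yet inflect differently (fzast, wusrizak), so the final letter is not what conditions the rule; the number of vowels is.
"hofwiz" has 2 vowels. The stems with 2 vowels (wusriz → wusrizak, vohal → vohalak) add -ak.
So hofwiz → hofwizak.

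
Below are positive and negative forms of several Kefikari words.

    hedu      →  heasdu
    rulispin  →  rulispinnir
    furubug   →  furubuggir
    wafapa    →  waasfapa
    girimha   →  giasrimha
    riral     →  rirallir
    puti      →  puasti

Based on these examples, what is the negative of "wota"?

woasta

furubug and hedu both have last vowel 'u' yet inflect differently (furubuggir, heasdu), so the last vowel is not what conditions the rule; whether the stem ends in a vowel or a consonant is.
"wota" ends in a vowel. The stems ending in a vowel (hedu → heasdu, girimha → giasrimha, puti → puasti) insert -as- after the first vowel.
The other pattern: stems ending in a consonant double the final consonant and add -ir.
So wota → woasta.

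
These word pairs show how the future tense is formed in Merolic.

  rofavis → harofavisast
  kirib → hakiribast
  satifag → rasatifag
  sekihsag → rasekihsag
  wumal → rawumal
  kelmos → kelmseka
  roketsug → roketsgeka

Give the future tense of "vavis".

havavisast

rofavis and kelmos both end in -s yet inflect differently (harofavisast, kelmseka), so the final letter is not what conditions the rule; the last vowel is.
"vavis" has last vowel 'i'. The stems whose last vowel is 'i' (rofavis → harofavisast, kirib → hakiribast) add ha- … -ast around the stem.
So vavis → havavisast.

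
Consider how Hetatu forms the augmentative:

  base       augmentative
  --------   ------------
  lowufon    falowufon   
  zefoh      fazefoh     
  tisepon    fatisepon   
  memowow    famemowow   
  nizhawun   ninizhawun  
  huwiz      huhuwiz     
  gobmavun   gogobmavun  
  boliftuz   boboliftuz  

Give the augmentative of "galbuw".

gagalbuw

tisepon and nizhawun both end in -n yet inflect differently (fatisepon, ninizhawun), so the final letter is not what conditions the rule; the last vowel is.
"galbuw" has last vowel 'u'. The stems whose last vowel is 'u' (nizhawun → ninizhawun, gobmavun → gogobmavun, boliftuz → boboliftuz) repeat the first consonant+vowel as a prefix.
So galbuw → gagalbuw.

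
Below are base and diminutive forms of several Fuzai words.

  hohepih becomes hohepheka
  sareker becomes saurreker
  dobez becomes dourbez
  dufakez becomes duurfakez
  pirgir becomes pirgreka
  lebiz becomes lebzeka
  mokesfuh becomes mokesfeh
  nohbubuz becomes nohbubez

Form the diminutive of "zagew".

mokesfuh and hohepih both end in -h yet inflect differently (mokesfeh, hohepheka), so the final letter is not what conditions the rule; the last vowel is.
"zagew" has last vowel 'e'. The stems whose last vowel is 'e' (sareker → saurreker, dobez → dourbez, dufakez → duurfakez) insert -ur- after the first vowel.
The other patterns: stems whose last vowel is 'u' change the last vowel to 'e'; stems whose last vowel is 'i' delete the last vowel and add -eka.
So zagew → zaurgew.

zaurgew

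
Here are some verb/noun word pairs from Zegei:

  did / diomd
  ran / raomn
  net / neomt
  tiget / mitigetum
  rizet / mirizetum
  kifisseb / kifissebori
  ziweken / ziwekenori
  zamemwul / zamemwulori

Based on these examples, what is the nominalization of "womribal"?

net and tiget both end in -t yet inflect differently (neomt, mitigetum), so the final letter is not what conditions the rule; the number of vowels is.
"womribal" has 3 vowels. The stems with 3 vowels (kifisseb → kifissebori, ziweken → ziwekenori, zamemwul → zamemwulori) add -ori.
So womribal → womribalori.

womribalori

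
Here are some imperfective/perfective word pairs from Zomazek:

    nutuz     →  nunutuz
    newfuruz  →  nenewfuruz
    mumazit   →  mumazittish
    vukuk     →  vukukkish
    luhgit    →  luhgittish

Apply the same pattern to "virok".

virokkish

"virok" ends in -k. The one such stem in the data (vukuk → vukukkish) doubles the final consonant and adds -ish (as do mumazit, luhgit), so the same rule applies.
The other pattern: stems ending in -z repeat the first consonant+vowel as a prefix.
So virok → virokkish.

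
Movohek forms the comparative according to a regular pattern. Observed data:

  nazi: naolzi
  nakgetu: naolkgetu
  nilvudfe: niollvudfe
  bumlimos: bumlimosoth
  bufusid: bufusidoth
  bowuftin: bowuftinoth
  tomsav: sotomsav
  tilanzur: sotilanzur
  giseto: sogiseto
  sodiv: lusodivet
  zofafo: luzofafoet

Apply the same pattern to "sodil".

tomsav and sodiv both end in -v yet inflect differently (sotomsav, lusodivet), so the final letter is not what conditions the rule; the first letter is.
"sodil" begins with s-. The one such stem in the data (sodiv → lusodivet) adds lu- … -et around the stem, so the same rule applies.
The other patterns: stems beginning with n- insert -ol- after the first vowel; stems beginning with b- add -oth; stems beginning with g- or t- add the prefix so-.
So sodil → lusodilet.

lusodilet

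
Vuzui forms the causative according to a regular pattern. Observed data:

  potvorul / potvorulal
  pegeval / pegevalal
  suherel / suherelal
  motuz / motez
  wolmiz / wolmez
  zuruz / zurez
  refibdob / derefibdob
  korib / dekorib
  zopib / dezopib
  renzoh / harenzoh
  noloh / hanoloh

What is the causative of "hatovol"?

hatovolal

potvorul and motuz both have last vowel 'u' yet inflect differently (potvorulal, motez), so the last vowel is not what conditions the rule; the final letter is.
"hatovol" ends in -l. The stems ending in -l (potvorul → potvorulal, pegeval → pegevalal, suherel → suherelal) add -al.
So hatovol → hatovolal.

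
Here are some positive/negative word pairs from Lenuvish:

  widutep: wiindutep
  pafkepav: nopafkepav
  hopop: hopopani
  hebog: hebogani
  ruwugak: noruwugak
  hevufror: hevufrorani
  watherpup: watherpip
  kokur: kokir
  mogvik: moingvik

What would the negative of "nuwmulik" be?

widutep and hopop both end in -p yet inflect differently (wiindutep, hopopani), so the final letter is not what conditions the rule; the last vowel is.
"nuwmulik" has last vowel 'i'. The one such stem in the data (mogvik → moingvik) inserts -in- after the first vowel (as does widutep), so the same rule applies.
So nuwmulik → nuinwmulik.

nuinwmulik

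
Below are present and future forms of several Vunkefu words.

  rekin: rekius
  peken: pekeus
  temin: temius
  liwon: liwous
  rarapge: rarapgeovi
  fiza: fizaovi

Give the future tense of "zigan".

zigaus

peken and rarapge both have last vowel 'e' yet inflect differently (pekeus, rarapgeovi), so the last vowel is not what conditions the rule; the final letter is.
"zigan" ends in -n. The stems ending in -n (rekin → rekius, peken → pekeus, temin → temius) drop the final letter and add -us.
So zigan → zigaus.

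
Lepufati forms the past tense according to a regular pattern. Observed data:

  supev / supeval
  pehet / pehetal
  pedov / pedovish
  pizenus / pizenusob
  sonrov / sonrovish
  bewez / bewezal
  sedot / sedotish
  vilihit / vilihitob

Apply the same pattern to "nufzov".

supev and sonrov both end in -v yet inflect differently (supeval, sonrovish), so the final letter is not what conditions the rule; the last vowel is.
"nufzov" has last vowel 'o'. The stems whose last vowel is 'o' (sonrov → sonrovish, sedot → sedotish, pedov → pedovish) add -ish.
The other patterns: stems whose last vowel is 'e' add -al; stems whose last vowel is 'i' or 'u' add -ob.
So nufzov → nufzovish.

nufzovish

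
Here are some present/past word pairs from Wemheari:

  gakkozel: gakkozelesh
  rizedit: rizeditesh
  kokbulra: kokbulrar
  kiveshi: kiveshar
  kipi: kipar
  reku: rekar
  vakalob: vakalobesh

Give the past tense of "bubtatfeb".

bubtatfebesh

"bubtatfeb" ends in a consonant. The stems ending in a consonant (rizedit → rizeditesh, vakalob → vakalobesh, gakkozel → gakkozelesh) add -esh.
The other pattern: stems ending in a vowel drop the final letter and add -ar.
So bubtatfeb → bubtatfebesh.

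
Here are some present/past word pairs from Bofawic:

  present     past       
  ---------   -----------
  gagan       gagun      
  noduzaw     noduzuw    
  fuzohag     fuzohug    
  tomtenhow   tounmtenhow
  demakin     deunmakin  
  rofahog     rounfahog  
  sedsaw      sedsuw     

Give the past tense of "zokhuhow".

zounkhuhow

"zokhuhow" has last vowel 'o'. The stems whose last vowel is 'o' (rofahog → rounfahog, tomtenhow → tounmtenhow) insert -un- after the first vowel.
The other pattern: stems whose last vowel is 'a' change the last vowel to 'u'.
So zokhuhow → zounkhuhow.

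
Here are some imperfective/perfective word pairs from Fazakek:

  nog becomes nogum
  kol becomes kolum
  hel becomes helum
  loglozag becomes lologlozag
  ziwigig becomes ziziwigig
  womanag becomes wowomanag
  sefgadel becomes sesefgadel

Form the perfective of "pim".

nog and loglozag both end in -g yet inflect differently (nogum, lologlozag), so the final letter is not what conditions the rule; the number of vowels is.
"pim" has 1 vowel. The stems with 1 vowel (nog → nogum, kol → kolum, hel → helum) add -um.
So pim → pimum.

pimum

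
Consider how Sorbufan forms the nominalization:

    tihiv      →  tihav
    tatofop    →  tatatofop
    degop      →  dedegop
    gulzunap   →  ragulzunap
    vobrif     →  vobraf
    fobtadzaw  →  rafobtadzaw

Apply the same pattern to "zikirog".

gulzunap and tatofop both end in -p yet inflect differently (ragulzunap, tatatofop), so the final letter is not what conditions the rule; the last vowel is.
"zikirog" has last vowel 'o'. The stems whose last vowel is 'o' (tatofop → tatatofop, degop → dedegop) repeat the first consonant+vowel as a prefix.
So zikirog → zizikirog.

zizikirog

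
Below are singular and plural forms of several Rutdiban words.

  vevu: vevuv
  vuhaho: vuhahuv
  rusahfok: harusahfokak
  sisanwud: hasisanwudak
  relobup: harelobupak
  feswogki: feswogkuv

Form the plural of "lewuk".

halewukak

rusahfok and vuhaho both have last vowel 'o' yet inflect differently (harusahfokak, vuhahuv), so the last vowel is not what conditions the rule; whether the stem ends in a vowel or a consonant is.
"lewuk" ends in a consonant. The stems ending in a consonant (sisanwud → hasisanwudak, relobup → harelobupak, rusahfok → harusahfokak) add ha- … -ak around the stem.
So lewuk → halewukak.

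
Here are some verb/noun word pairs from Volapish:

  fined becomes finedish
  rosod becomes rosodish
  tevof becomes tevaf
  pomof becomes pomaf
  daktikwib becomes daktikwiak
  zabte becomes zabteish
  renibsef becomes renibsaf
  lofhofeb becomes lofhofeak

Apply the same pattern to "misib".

"misib" ends in -b. The stems ending in -b (daktikwib → daktikwiak, lofhofeb → lofhofeak) drop the final letter and add -ak.
So misib → misiak.

misiak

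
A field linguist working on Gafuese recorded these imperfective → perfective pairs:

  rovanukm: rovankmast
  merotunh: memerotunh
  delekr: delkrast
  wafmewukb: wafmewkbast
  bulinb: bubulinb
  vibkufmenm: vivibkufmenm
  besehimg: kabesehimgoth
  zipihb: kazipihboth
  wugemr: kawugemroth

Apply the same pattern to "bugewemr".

"bugewemr" has second-to-last letter 'm'. The stems whose second-to-last letter is 'm' (wugemr → kawugemroth, besehimg → kabesehimgoth) add ka- … -oth around the stem.
So bugewemr → kabugewemroth.

kabugewemroth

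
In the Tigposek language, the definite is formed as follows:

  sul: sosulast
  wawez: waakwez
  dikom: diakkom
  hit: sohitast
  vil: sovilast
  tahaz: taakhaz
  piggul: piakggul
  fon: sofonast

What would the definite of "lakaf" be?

sul and piggul both end in -l yet inflect differently (sosulast, piakggul), so the final letter is not what conditions the rule; the number of vowels is.
"lakaf" has 2 vowels. The stems with 2 vowels (wawez → waakwez, dikom → diakkom, piggul → piakggul) insert -ak- after the first vowel.
The other pattern: stems with 1 vowel add so- … -ast around the stem.
So lakaf → laakkaf.

laakkaf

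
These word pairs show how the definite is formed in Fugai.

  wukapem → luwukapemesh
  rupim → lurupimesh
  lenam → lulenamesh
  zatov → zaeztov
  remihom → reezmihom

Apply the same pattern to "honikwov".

remihom and lenam both end in -m yet inflect differently (reezmihom, lulenamesh), so the final letter is not what conditions the rule; the last vowel is.
"honikwov" has last vowel 'o'. The stems whose last vowel is 'o' (zatov → zaeztov, remihom → reezmihom) insert -ez- after the first vowel.
So honikwov → hoeznikwov.

hoeznikwov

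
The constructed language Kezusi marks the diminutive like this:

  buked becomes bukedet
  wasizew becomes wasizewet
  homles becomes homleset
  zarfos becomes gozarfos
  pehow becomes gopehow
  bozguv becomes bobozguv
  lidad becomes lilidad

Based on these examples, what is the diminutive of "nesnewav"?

homles and zarfos both end in -s yet inflect differently (homleset, gozarfos), so the final letter is not what conditions the rule; the last vowel is.
"nesnewav" has last vowel 'a'. The one such stem in the data (lidad → lilidad) repeats the first consonant+vowel as a prefix (as does bozguv), so the same rule applies.
The other patterns: stems whose last vowel is 'e' add -et; stems whose last vowel is 'o' add the prefix go-.
So nesnewav → nenesnewav.

nenesnewav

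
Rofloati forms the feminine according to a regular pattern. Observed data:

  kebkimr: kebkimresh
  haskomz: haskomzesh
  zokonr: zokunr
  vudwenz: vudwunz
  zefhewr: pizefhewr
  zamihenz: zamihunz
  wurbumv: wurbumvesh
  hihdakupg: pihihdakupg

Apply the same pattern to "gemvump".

gemvumpesh

"gemvump" has second-to-last letter 'm'. The stems whose second-to-last letter is 'm' (wurbumv → wurbumvesh, haskomz → haskomzesh, kebkimr → kebkimresh) add -esh.
So gemvump → gemvumpesh.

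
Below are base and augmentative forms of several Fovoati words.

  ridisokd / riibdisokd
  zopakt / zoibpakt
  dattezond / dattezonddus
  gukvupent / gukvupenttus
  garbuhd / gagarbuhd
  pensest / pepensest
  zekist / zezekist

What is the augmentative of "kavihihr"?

ridisokd and dattezond both end in -d yet inflect differently (riibdisokd, dattezonddus), so the final letter is not what conditions the rule; the second-to-last letter is.
"kavihihr" has second-to-last letter 'h'. The one such stem in the data (garbuhd → gagarbuhd) repeats the first consonant+vowel as a prefix (as do pensest, zekist), so the same rule applies.
The other patterns: stems whose second-to-last letter is 'k' insert -ib- after the first vowel; stems whose second-to-last letter is 'n' double the final consonant and add -us.
So kavihihr → kakavihihr.

kakavihihr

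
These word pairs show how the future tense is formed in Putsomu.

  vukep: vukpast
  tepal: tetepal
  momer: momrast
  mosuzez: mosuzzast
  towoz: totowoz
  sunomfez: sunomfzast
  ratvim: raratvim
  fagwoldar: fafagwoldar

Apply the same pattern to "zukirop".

zuzukirop

sunomfez and towoz both end in -z yet inflect differently (sunomfzast, totowoz), so the final letter is not what conditions the rule; the last vowel is.
"zukirop" has last vowel 'o'. The one such stem in the data (towoz → totowoz) repeats the first consonant+vowel as a prefix (as do ratvim, tepal), so the same rule applies.
The other pattern: stems whose last vowel is 'e' delete the last vowel and add -ast.
So zukirop → zuzukirop.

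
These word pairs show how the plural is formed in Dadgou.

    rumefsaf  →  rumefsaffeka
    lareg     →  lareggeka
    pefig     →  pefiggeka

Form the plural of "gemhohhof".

gemhohhoffeka

Every pair shown (rumefsaf → rumefsaffeka, lareg → lareggeka, pefig → pefiggeka) follows the same rule: double the final consonant and add -eka.
So gemhohhof → gemhohhoffeka.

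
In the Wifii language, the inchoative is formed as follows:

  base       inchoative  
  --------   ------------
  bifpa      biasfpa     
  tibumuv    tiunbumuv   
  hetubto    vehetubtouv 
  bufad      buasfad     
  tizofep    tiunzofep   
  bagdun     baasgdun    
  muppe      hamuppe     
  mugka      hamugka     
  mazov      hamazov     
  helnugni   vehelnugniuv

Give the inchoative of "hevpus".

vehevpusuv

mugka and bifpa both end in -a yet inflect differently (hamugka, biasfpa), so the final letter is not what conditions the rule; the first letter is.
"hevpus" begins with h-. The stems beginning with h- (helnugni → vehelnugniuv, hetubto → vehetubtouv) add ve- … -uv around the stem.
The other patterns: stems beginning with m- add the prefix ha-; stems beginning with b- insert -as- after the first vowel; stems beginning with t- insert -un- after the first vowel.
So hevpus → vehevpusuv.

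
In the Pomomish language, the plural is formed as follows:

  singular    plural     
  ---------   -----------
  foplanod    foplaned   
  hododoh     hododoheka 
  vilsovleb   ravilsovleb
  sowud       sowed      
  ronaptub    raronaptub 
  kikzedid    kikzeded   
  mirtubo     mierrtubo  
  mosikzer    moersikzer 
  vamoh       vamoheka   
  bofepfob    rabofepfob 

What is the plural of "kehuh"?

hododoh and bofepfob both have last vowel 'o' yet inflect differently (hododoheka, rabofepfob), so the last vowel is not what conditions the rule; the final letter is.
"kehuh" ends in -h. The stems ending in -h (hododoh → hododoheka, vamoh → vamoheka) add -eka.
The other patterns: stems ending in -b add the prefix ra-; stems ending in -d change the last vowel to 'e'; stems ending in -o or -r insert -er- after the first vowel.
So kehuh → kehuheka.

kehuheka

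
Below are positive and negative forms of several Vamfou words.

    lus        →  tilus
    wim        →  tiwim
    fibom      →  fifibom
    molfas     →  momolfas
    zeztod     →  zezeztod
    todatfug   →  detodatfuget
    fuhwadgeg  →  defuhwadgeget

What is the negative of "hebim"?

wim and fibom both end in -m yet inflect differently (tiwim, fifibom), so the final letter is not what conditions the rule; the number of vowels is.
"hebim" has 2 vowels. The stems with 2 vowels (fibom → fifibom, molfas → momolfas, zeztod → zezeztod) repeat the first consonant+vowel as a prefix.
So hebim → hehebim.

hehebim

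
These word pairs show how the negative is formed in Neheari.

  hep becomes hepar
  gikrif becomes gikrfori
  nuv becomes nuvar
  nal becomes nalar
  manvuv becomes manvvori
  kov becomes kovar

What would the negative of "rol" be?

manvuv and nuv both end in -v yet inflect differently (manvvori, nuvar), so the final letter is not what conditions the rule; the number of vowels is.
"rol" has 1 vowel. The stems with 1 vowel (nal → nalar, nuv → nuvar, kov → kovar) add -ar.
The other pattern: stems with 2 vowels delete the last vowel and add -ori.
So rol → rolar.

rolar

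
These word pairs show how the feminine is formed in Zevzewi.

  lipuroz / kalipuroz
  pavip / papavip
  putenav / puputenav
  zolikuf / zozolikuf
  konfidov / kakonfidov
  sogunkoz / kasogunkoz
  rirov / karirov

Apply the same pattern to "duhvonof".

konfidov and putenav both end in -v yet inflect differently (kakonfidov, puputenav), so the final letter is not what conditions the rule; the last vowel is.
"duhvonof" has last vowel 'o'. The stems whose last vowel is 'o' (lipuroz → kalipuroz, sogunkoz → kasogunkoz, konfidov → kakonfidov) add the prefix ka-.
The other pattern: stems whose last vowel is 'a', 'i' or 'u' repeat the first consonant+vowel as a prefix.
So duhvonof → kaduhvonof.

kaduhvonof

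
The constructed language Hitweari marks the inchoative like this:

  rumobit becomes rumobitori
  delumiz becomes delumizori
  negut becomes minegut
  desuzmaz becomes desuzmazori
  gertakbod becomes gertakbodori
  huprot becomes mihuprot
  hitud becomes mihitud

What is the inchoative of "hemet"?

rumobit and huprot both end in -t yet inflect differently (rumobitori, mihuprot), so the final letter is not what conditions the rule; the number of vowels is.
"hemet" has 2 vowels. The stems with 2 vowels (huprot → mihuprot, negut → minegut, hitud → mihitud) add the prefix mi-.
So hemet → mihemet.

mihemet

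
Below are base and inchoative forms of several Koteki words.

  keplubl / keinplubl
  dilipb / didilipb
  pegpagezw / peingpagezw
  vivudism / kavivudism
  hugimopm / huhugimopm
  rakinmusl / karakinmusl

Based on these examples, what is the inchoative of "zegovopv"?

vivudism and hugimopm both end in -m yet inflect differently (kavivudism, huhugimopm), so the final letter is not what conditions the rule; the second-to-last letter is.
"zegovopv" has second-to-last letter 'p'. The stems whose second-to-last letter is 'p' (hugimopm → huhugimopm, dilipb → didilipb) repeat the first consonant+vowel as a prefix.
So zegovopv → zezegovopv.

zezegovopv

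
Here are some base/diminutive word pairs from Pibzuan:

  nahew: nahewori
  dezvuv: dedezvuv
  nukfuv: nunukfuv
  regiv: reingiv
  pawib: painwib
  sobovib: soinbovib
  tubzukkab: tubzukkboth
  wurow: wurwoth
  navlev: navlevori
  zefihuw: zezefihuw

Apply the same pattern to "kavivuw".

kakavivuw

regiv and nukfuv both end in -v yet inflect differently (reingiv, nunukfuv), so the final letter is not what conditions the rule; the last vowel is.
"kavivuw" has last vowel 'u'. The stems whose last vowel is 'u' (nukfuv → nunukfuv, dezvuv → dedezvuv, zefihuw → zezefihuw) repeat the first consonant+vowel as a prefix.
The other patterns: stems whose last vowel is 'i' insert -in- after the first vowel; stems whose last vowel is 'a' or 'o' delete the last vowel and add -oth; stems whose last vowel is 'e' add -ori.
So kavivuw → kakavivuw.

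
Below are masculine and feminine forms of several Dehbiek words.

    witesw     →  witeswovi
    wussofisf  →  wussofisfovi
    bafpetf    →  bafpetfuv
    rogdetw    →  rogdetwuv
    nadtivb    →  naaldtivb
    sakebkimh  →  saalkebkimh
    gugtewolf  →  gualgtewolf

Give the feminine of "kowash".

kowashovi

wussofisf and bafpetf both end in -f yet inflect differently (wussofisfovi, bafpetfuv), so the final letter is not what conditions the rule; the second-to-last letter is.
"kowash" has second-to-last letter 's'. The stems whose second-to-last letter is 's' (witesw → witeswovi, wussofisf → wussofisfovi) add -ovi.
So kowash → kowashovi.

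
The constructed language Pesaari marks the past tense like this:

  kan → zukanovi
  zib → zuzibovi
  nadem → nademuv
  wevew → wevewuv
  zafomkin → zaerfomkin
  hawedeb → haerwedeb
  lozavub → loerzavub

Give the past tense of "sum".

zusumovi

"sum" has 1 vowel. The stems with 1 vowel (kan → zukanovi, zib → zuzibovi) add zu- … -ovi around the stem.
The other patterns: stems with 2 vowels add -uv; stems with 3 vowels insert -er- after the first vowel.
So sum → zusumovi.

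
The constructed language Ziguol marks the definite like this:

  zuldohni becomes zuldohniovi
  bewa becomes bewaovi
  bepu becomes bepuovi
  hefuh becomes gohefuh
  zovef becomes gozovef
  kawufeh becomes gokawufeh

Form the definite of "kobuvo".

bepu and hefuh both have last vowel 'u' yet inflect differently (bepuovi, gohefuh), so the last vowel is not what conditions the rule; whether the stem ends in a vowel or a consonant is.
"kobuvo" ends in a vowel. The stems ending in a vowel (zuldohni → zuldohniovi, bewa → bewaovi, bepu → bepuovi) add -ovi.
So kobuvo → kobuvoovi.

kobuvoovi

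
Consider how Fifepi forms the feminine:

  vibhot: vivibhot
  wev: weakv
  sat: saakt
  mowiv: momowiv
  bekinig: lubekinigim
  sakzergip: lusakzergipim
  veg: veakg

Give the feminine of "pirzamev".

sat and vibhot both end in -t yet inflect differently (saakt, vivibhot), so the final letter is not what conditions the rule; the number of vowels is.
"pirzamev" has 3 vowels. The stems with 3 vowels (sakzergip → lusakzergipim, bekinig → lubekinigim) add lu- … -im around the stem.
The other patterns: stems with 1 vowel insert -ak- after the first vowel; stems with 2 vowels repeat the first consonant+vowel as a prefix.
So pirzamev → lupirzamevim.

lupirzamevim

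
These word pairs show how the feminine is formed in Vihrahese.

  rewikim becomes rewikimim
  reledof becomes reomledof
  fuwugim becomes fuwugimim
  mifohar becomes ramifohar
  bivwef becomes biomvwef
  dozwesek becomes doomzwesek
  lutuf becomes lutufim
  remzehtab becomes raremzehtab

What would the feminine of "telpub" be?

reledof and lutuf both end in -f yet inflect differently (reomledof, lutufim), so the final letter is not what conditions the rule; the last vowel is.
"telpub" has last vowel 'u'. The one such stem in the data (lutuf → lutufim) adds -im, so the same rule applies.
The other patterns: stems whose last vowel is 'e' or 'o' insert -om- after the first vowel; stems whose last vowel is 'a' add the prefix ra-.
So telpub → telpubim.

telpubim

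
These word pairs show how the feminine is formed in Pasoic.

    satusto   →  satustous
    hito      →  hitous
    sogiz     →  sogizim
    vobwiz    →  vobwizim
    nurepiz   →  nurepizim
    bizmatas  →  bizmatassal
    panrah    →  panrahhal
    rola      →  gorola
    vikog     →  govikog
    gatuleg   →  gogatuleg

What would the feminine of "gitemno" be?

"gitemno" ends in -o. The stems ending in -o (satusto → satustous, hito → hitous) add -us.
So gitemno → gitemnous.

gitemnous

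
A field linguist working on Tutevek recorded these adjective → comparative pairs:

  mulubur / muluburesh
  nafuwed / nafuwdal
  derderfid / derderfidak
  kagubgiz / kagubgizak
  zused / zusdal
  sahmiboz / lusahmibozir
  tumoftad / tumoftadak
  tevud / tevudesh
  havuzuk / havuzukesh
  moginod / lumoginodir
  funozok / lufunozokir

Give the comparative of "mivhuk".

mivhukesh

tevud and zused both end in -d yet inflect differently (tevudesh, zusdal), so the final letter is not what conditions the rule; the last vowel is.
"mivhuk" has last vowel 'u'. The stems whose last vowel is 'u' (havuzuk → havuzukesh, tevud → tevudesh, mulubur → muluburesh) add -esh.
So mivhuk → mivhukesh.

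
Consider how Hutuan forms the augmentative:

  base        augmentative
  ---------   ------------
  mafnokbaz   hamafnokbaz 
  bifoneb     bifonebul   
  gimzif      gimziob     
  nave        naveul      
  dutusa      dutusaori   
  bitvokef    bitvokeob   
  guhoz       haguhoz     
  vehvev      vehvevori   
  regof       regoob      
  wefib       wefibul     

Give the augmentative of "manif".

"manif" ends in -f. The stems ending in -f (gimzif → gimziob, bitvokef → bitvokeob, regof → regoob) drop the final letter and add -ob.
The other patterns: stems ending in -z add the prefix ha-; stems ending in -b or -e add -ul; stems ending in -a or -v add -ori.
So manif → maniob.

maniob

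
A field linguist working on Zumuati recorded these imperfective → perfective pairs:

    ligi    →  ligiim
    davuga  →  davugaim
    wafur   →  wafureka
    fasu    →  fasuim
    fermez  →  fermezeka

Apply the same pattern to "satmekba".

fasu and wafur both have last vowel 'u' yet inflect differently (fasuim, wafureka), so the last vowel is not what conditions the rule; whether the stem ends in a vowel or a consonant is.
"satmekba" ends in a vowel. The stems ending in a vowel (fasu → fasuim, ligi → ligiim, davuga → davugaim) add -im.
The other pattern: stems ending in a consonant add -eka.
So satmekba → satmekbaim.

satmekbaim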